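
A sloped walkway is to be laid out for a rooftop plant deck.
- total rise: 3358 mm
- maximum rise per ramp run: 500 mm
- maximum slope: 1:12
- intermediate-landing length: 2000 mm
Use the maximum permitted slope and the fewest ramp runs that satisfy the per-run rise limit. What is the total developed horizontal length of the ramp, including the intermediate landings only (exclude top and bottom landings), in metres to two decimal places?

52.30 m

At most 500 each: 3358/500 = 6.72, giving 7 ramp runs. That means 6 intermediate landings.
Horizontal run for 3358 mm of rise at 1:12 is 3358 × 12 = 40296 mm.
6 intermediate landings contribute 6 × 2000 = 12000 mm.
Total developed length = 40296 + 12000 = 52296 mm.
= 52.30 m.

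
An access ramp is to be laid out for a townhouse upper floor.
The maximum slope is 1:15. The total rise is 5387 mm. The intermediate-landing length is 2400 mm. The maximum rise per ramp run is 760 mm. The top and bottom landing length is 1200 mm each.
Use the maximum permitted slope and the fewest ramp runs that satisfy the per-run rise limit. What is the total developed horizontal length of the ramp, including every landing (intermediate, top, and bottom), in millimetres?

100005 mm

At most 760 each: 5387/760 = 7.09, giving 8 ramp runs. That means 7 intermediate landings.
Ramp run (horizontal) at 1:15: 5387 × 15 = 80805 mm.
Intermediate landings: 7 × 2400 = 16800 mm.
Top and bottom landings: 2 × 1200 = 2400 mm.
Total = 80805 + 16800 + 2400 = 100005 mm.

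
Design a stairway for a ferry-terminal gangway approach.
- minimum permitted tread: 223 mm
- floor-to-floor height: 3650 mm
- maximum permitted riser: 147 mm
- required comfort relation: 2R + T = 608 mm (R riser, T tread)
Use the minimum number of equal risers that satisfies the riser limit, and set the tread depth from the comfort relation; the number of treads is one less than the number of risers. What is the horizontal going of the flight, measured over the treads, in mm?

7584 mm

3650 / 147 = 24.83, so 25 risers are needed.
Each riser is 3650/25 = 146 mm (≤ 147 mm).
From 2R + T = 608: T = 608 − 292 = 316 mm.
Going = (25 − 1) × 316 = 7584 mm.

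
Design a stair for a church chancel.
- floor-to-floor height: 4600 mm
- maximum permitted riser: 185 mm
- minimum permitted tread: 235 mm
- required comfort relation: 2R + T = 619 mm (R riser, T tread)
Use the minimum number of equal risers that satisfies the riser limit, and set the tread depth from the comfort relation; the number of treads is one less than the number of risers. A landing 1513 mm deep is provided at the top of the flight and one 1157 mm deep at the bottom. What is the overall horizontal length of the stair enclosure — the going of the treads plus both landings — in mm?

8694 mm

At most 185 each: 4600/185 = 24.86, giving 25 risers.
Each riser is 4600/25 = 184 mm (≤ 185 mm).
T = 619 − 2·184 = 251 mm, which satisfies the 235 mm minimum.
Treads = 25 − 1 = 24; going = 24 × 251 = 6024 mm.
Enclosure = 6024 + 1513 + 1157 = 8694 mm.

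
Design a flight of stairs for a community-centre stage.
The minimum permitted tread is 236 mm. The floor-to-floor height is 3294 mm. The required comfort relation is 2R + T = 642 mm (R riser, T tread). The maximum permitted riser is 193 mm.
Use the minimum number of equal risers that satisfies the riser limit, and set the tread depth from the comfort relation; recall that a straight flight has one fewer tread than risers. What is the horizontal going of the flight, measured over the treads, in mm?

3294 / 193 = 17.067 → round up to 18 risers.
Each riser is 3294/18 = 183 mm (≤ 193 mm).
T = 642 − 2·183 = 276 mm, which satisfies the 236 mm minimum.
18 risers give 17 treads; going = 17 × 276 = 4692 mm.

4692 mm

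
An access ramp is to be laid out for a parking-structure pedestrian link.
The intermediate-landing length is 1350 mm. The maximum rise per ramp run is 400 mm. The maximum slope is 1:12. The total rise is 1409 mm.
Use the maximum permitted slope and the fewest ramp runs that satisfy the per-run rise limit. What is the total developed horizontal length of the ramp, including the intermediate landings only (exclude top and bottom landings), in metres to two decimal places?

20.96 m

At most 400 each: 1409/400 = 3.52, giving 4 ramp runs. That means 3 intermediate landings.
Ramp run (horizontal) at 1:12: 1409 × 12 = 16908 mm.
Intermediate landings: 3 × 1350 = 4050 mm.
Total developed length = 16908 + 4050 = 20958 mm.
= 20.96 m.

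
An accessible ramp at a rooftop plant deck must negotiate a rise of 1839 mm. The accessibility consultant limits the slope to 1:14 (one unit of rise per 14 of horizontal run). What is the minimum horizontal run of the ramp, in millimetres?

25746 mm

At 1:14 the run is 14 × 1839 = 25746 mm.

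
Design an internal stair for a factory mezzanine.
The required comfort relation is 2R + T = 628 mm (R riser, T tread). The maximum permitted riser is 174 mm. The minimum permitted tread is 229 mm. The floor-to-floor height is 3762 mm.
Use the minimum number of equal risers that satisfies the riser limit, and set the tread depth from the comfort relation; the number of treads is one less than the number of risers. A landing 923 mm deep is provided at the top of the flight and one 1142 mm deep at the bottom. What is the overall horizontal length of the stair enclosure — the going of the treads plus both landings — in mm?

3762 / 174 = 21.621 → round up to 22 risers.
R = 3762 ÷ 22 = 171 mm.
From 2R + T = 628: T = 628 − 342 = 286 mm.
Going = (22 − 1) × 286 = 6006 mm.
Enclosure = 6006 + 923 + 1142 = 8071 mm.

8071 mm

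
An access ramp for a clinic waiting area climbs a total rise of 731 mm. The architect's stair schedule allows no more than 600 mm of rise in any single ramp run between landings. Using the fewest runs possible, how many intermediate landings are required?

1 intermediate landings

731 / 600 = 1.22, so 2 ramp runs are needed.
2 runs are separated by 1 intermediate landings.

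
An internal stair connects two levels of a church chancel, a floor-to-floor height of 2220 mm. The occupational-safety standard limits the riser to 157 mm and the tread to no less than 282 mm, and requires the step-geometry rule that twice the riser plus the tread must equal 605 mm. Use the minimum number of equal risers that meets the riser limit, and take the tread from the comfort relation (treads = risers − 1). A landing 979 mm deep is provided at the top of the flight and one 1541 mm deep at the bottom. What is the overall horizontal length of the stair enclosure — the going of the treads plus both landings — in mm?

6846 mm

⌈2220/157⌉ = 15 risers.
Each riser is 2220/15 = 148 mm (≤ 157 mm).
From 2R + T = 605: T = 605 − 296 = 309 mm.
Treads = 15 − 1 = 14; going = 14 × 309 = 4326 mm.
Add landings: 4326 + 979 + 1541 = 6846 mm.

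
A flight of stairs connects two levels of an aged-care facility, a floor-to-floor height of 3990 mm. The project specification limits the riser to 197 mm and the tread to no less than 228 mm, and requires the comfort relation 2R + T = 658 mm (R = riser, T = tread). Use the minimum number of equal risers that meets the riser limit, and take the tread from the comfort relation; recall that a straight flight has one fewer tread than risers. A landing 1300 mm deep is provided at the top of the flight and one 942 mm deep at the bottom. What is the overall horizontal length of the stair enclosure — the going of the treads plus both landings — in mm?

3990 / 197 = 20.254 → round up to 21 risers.
Each riser is 3990/21 = 190 mm (≤ 197 mm).
T = 658 − 2·190 = 278 mm, which satisfies the 228 mm minimum.
21 risers give 20 treads; going = 20 × 278 = 5560 mm.
Enclosure = 5560 + 1300 + 942 = 7802 mm.

7802 mm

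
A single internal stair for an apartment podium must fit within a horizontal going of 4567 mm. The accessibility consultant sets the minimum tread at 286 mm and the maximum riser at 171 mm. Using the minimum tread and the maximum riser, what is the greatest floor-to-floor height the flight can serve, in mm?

4567 / 286 = 15.97, so 15 treads fit.
Risers = treads + 1 = 16.
Maximum height = 16 × 171 = 2736 mm.

2736 mm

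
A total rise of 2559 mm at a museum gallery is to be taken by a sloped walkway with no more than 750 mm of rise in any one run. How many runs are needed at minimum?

2559 / 750 = 3.412 → round up to 4 ramp runs.

4 runs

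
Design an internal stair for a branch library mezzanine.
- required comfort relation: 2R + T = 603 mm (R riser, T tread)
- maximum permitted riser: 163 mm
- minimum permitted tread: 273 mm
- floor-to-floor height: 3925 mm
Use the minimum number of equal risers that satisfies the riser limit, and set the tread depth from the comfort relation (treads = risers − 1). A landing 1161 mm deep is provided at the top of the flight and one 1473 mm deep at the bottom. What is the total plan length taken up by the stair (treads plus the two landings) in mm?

3925 / 163 = 24.08, so 25 risers are needed.
Riser R = 3925 / 25 = 157 mm, within the 163 mm limit.
T = 603 − 2·157 = 289 mm, which satisfies the 273 mm minimum.
Treads = 25 − 1 = 24; going = 24 × 289 = 6936 mm.
Enclosure = 6936 + 1161 + 1473 = 9570 mm.

9570 mm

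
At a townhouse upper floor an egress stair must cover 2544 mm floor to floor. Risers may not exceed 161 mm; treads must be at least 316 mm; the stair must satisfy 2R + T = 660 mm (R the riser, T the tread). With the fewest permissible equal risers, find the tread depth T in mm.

342 mm

2544 / 161 = 15.801 → round up to 16 risers.
R = 2544 ÷ 16 = 159 mm.
From 2R + T = 660: T = 660 − 318 = 342 mm.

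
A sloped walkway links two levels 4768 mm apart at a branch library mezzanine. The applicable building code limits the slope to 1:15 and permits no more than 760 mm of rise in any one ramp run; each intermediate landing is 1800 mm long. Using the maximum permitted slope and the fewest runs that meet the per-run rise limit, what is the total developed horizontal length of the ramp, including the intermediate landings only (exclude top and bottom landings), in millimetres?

4768 / 760 = 6.274 → round up to 7 ramp runs. That means 6 intermediate landings.
Ramp run (horizontal) at 1:15: 4768 × 15 = 71520 mm.
6 intermediate landings contribute 6 × 1800 = 10800 mm.
Total developed length = 71520 + 10800 = 82320 mm.

82320 mm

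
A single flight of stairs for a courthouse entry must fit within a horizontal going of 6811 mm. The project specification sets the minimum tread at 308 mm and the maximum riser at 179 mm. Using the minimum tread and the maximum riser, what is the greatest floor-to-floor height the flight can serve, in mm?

4117 mm

Treads that fit: ⌊6811 / 308⌋ = 22.
Risers = treads + 1 = 23.
Maximum height = 23 × 179 = 4117 mm.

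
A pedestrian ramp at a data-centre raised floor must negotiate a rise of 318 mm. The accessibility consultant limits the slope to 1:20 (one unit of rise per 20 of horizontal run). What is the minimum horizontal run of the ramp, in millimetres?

6360 mm

At 1:20 the run is 20 × 318 = 6360 mm.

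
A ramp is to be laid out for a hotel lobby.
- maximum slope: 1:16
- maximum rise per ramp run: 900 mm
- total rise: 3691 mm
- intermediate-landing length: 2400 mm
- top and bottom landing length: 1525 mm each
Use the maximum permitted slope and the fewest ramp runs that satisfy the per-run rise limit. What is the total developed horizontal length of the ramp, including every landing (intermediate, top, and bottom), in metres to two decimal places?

71.71 m

At most 900 each: 3691/900 = 4.10, giving 5 ramp runs. That means 4 intermediate landings.
Horizontal run for 3691 mm of rise at 1:16 is 3691 × 16 = 59056 mm.
Intermediate landings: 4 × 2400 = 9600 mm.
Top and bottom landings: 2 × 1525 = 3050 mm.
Total = 59056 + 9600 + 3050 = 71706 mm.
= 71.71 m.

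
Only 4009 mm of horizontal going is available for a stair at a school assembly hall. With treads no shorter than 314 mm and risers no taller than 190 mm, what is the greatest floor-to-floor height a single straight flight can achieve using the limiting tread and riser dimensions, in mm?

4009 / 314 = 12.77, so 12 treads fit.
Risers = treads + 1 = 13.
Maximum height = 13 × 190 = 2470 mm.

2470 mm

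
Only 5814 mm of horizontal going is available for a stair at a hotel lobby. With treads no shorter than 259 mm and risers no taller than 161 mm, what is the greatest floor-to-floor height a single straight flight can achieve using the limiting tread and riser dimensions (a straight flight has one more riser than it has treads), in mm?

3703 mm

5814 / 259 = 22.45, so 22 treads fit.
Risers = treads + 1 = 23.
Maximum height = 23 × 161 = 3703 mm.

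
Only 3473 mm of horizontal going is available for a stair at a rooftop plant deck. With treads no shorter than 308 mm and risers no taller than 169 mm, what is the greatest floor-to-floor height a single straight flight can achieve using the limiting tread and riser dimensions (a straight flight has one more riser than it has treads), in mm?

3473 / 308 = 11.28, so 11 treads fit.
Risers = treads + 1 = 12.
Maximum height = 12 × 169 = 2028 mm.

2028 mm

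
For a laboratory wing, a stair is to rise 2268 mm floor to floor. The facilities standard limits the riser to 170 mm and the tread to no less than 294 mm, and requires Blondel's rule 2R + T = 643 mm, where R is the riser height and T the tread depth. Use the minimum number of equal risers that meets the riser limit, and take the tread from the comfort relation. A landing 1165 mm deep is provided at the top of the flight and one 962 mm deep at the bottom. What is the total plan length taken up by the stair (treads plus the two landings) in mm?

6274 mm

2268 / 170 = 13.34, so 14 risers are needed.
Riser R = 2268 / 14 = 162 mm, within the 170 mm limit.
T = 643 − 2·162 = 319 mm, which satisfies the 294 mm minimum.
Treads = 14 − 1 = 13; going = 13 × 319 = 4147 mm.
Add landings: 4147 + 1165 + 962 = 6274 mm.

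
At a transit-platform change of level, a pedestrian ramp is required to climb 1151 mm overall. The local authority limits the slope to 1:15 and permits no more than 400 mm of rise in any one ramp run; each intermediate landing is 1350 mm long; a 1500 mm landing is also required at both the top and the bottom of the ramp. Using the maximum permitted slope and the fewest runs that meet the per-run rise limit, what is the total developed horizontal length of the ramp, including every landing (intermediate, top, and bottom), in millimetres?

⌈1151/400⌉ = 3 ramp runs. That means 2 intermediate landings.
Horizontal run for 1151 mm of rise at 1:15 is 1151 × 15 = 17265 mm.
Intermediate landings: 2 × 1350 = 2700 mm.
Top and bottom landings: 2 × 1500 = 3000 mm.
Total = 17265 + 2700 + 3000 = 22965 mm.

22965 mm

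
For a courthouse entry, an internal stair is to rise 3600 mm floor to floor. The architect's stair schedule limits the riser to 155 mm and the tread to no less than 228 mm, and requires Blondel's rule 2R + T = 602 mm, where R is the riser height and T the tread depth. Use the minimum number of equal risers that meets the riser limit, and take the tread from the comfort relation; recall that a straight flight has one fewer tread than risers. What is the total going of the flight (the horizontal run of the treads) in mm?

6946 mm

At most 155 each: 3600/155 = 23.23, giving 24 risers.
Each riser is 3600/24 = 150 mm (≤ 155 mm).
Tread T = 602 − 2 × 150 = 302 mm (≥ 228 mm).
Going = (24 − 1) × 302 = 6946 mm.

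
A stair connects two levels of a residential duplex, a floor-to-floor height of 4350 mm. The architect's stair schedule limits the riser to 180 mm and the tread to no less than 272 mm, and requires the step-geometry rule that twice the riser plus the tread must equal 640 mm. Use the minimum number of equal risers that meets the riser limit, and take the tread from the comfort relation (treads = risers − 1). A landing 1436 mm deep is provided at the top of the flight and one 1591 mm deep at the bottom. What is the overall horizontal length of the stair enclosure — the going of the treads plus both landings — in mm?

10035 mm

4350 / 180 = 24.17, so 25 risers are needed.
Riser R = 4350 / 25 = 174 mm, within the 180 mm limit.
From 2R + T = 640: T = 640 − 348 = 292 mm.
Going = (25 − 1) × 292 = 7008 mm.
Add landings: 7008 + 1436 + 1591 = 10035 mm.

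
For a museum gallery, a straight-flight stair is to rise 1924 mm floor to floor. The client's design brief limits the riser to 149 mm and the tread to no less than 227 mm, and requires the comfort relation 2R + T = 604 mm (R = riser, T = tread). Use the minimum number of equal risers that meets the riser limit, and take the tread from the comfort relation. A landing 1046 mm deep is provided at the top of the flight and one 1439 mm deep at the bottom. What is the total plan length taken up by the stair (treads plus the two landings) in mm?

6181 mm

⌈1924/149⌉ = 13 risers.
Riser R = 1924 / 13 = 148 mm, within the 149 mm limit.
T = 604 − 2·148 = 308 mm, which satisfies the 227 mm minimum.
Treads = 13 − 1 = 12; going = 12 × 308 = 3696 mm.
Add landings: 3696 + 1046 + 1439 = 6181 mm.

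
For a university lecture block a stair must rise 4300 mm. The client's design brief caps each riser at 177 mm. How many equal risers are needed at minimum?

25 risers

⌈4300/177⌉ = 25 risers.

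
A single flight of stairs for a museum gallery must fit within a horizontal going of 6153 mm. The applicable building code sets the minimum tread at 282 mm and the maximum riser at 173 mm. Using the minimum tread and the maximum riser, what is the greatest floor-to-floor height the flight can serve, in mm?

Treads that fit: ⌊6153 / 282⌋ = 21.
Risers = treads + 1 = 22.
Maximum height = 22 × 173 = 3806 mm.

3806 mm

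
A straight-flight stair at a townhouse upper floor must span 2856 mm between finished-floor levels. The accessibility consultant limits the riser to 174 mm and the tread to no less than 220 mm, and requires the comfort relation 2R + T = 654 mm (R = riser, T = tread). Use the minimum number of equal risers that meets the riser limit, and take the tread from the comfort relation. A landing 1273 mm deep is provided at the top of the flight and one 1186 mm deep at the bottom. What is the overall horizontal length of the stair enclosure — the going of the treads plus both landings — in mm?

2856 / 174 = 16.414 → round up to 17 risers.
R = 2856 ÷ 17 = 168 mm.
Tread T = 654 − 2 × 168 = 318 mm (≥ 220 mm).
Treads = 17 − 1 = 16; going = 16 × 318 = 5088 mm.
Add landings: 5088 + 1273 + 1186 = 7547 mm.

7547 mm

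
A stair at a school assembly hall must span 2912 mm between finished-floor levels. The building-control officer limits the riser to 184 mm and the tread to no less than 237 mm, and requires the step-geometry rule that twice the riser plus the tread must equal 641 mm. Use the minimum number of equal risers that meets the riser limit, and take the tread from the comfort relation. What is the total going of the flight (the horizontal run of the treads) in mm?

4155 mm

2912 / 184 = 15.826 → round up to 16 risers.
R = 2912 ÷ 16 = 182 mm.
From 2R + T = 641: T = 641 − 364 = 277 mm.
Going = (16 − 1) × 277 = 4155 mm.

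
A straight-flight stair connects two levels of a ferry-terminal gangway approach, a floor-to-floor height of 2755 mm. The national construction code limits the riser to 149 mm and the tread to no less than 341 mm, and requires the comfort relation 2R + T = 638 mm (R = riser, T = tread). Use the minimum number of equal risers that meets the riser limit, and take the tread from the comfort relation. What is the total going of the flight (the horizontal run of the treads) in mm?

2755 / 149 = 18.49, so 19 risers are needed.
R = 2755 ÷ 19 = 145 mm.
T = 638 − 2·145 = 348 mm, which satisfies the 341 mm minimum.
Going = (19 − 1) × 348 = 6264 mm.

6264 mm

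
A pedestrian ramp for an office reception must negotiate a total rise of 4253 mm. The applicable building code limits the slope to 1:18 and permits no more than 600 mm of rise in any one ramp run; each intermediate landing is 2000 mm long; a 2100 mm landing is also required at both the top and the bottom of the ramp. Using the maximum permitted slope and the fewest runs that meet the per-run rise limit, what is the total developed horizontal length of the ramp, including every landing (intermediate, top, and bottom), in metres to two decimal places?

94.75 m

4253 / 600 = 7.088 → round up to 8 ramp runs. That means 7 intermediate landings.
Horizontal run for 4253 mm of rise at 1:18 is 4253 × 18 = 76554 mm.
Intermediate landings: 7 × 2000 = 14000 mm.
Top and bottom landings: 2 × 2100 = 4200 mm.
Total = 76554 + 14000 + 4200 = 94754 mm.
= 94.75 m.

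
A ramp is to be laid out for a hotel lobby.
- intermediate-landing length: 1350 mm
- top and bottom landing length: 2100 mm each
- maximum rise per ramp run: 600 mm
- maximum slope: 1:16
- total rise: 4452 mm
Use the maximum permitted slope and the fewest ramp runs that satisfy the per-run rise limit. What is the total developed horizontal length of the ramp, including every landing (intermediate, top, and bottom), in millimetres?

84882 mm

4452 / 600 = 7.42, so 8 ramp runs are needed. That means 7 intermediate landings.
Ramp run (horizontal) at 1:16: 4452 × 16 = 71232 mm.
Intermediate landings: 7 × 1350 = 9450 mm.
Top and bottom landings: 2 × 2100 = 4200 mm.
Total = 71232 + 9450 + 4200 = 84882 mm.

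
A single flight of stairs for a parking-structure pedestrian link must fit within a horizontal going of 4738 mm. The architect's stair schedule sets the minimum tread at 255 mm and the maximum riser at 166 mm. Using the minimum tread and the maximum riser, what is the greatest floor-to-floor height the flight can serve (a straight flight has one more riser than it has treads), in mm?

4738 / 255 = 18.58, so 18 treads fit.
Risers = treads + 1 = 19.
Maximum height = 19 × 166 = 3154 mm.

3154 mm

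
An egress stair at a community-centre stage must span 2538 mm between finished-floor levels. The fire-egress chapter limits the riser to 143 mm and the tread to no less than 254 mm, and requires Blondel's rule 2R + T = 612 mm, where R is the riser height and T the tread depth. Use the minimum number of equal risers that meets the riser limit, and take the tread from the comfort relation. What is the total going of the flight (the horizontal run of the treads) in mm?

5610 mm

2538 / 143 = 17.75, so 18 risers are needed.
R = 2538 ÷ 18 = 141 mm.
Tread T = 612 − 2 × 141 = 330 mm (≥ 254 mm).
Treads = 18 − 1 = 17; going = 17 × 330 = 5610 mm.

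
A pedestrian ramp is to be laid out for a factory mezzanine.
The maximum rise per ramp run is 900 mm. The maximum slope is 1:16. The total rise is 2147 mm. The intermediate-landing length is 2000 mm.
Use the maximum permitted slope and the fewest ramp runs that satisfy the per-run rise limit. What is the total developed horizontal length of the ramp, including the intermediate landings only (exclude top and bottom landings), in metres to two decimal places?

⌈2147/900⌉ = 3 ramp runs. That means 2 intermediate landings.
Ramp run (horizontal) at 1:16: 2147 × 16 = 34352 mm.
Intermediate landings: 2 × 2000 = 4000 mm.
Total developed length = 34352 + 4000 = 38352 mm.
= 38.35 m.

38.35 m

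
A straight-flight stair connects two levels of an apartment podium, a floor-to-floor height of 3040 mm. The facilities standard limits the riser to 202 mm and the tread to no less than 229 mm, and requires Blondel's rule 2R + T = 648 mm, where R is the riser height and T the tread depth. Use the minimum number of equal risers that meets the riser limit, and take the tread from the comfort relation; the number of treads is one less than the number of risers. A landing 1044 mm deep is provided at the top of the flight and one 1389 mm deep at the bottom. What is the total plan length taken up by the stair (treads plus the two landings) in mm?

6453 mm

3040 / 202 = 15.050 → round up to 16 risers.
Each riser is 3040/16 = 190 mm (≤ 202 mm).
From 2R + T = 648: T = 648 − 380 = 268 mm.
Going = (16 − 1) × 268 = 4020 mm.
Add landings: 4020 + 1044 + 1389 = 6453 mm.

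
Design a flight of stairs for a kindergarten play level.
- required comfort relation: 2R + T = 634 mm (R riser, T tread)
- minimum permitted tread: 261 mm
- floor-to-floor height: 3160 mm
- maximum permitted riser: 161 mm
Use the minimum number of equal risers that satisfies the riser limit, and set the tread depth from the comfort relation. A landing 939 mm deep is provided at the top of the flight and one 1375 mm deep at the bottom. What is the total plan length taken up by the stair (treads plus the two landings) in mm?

8356 mm

At most 161 each: 3160/161 = 19.63, giving 20 risers.
R = 3160 ÷ 20 = 158 mm.
From 2R + T = 634: T = 634 − 316 = 318 mm.
Going = (20 − 1) × 318 = 6042 mm.
Add landings: 6042 + 939 + 1375 = 8356 mm.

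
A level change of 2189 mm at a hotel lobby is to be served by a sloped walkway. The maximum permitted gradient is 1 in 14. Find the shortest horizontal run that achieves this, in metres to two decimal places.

30.65 m

At 1:14 the run is 14 × 2189 = 30646 mm.
30646 mm = 30.65 m.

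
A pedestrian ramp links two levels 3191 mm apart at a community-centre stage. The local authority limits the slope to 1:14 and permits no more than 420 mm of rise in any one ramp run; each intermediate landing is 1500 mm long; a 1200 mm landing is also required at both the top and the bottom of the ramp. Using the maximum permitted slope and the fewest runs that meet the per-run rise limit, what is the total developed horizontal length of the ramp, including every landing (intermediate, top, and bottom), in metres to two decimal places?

⌈3191/420⌉ = 8 ramp runs. That means 7 intermediate landings.
Ramp run (horizontal) at 1:14: 3191 × 14 = 44674 mm.
Intermediate landings: 7 × 1500 = 10500 mm.
Top and bottom landings: 2 × 1200 = 2400 mm.
Total = 44674 + 10500 + 2400 = 57574 mm.
= 57.57 m.

57.57 m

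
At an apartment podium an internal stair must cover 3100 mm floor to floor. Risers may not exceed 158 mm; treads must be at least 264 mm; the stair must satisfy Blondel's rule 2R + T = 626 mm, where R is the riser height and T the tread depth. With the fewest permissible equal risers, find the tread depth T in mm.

316 mm

⌈3100/158⌉ = 20 risers.
R = 3100 ÷ 20 = 155 mm.
T = 626 − 2·155 = 316 mm, which satisfies the 264 mm minimum.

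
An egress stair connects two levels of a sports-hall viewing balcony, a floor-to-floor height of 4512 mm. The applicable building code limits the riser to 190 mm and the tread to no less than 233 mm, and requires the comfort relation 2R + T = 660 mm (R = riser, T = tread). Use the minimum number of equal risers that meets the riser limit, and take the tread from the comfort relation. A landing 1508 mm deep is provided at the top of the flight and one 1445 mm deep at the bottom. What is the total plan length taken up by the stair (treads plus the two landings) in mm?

At most 190 each: 4512/190 = 23.75, giving 24 risers.
Riser R = 4512 / 24 = 188 mm, within the 190 mm limit.
T = 660 − 2·188 = 284 mm, which satisfies the 233 mm minimum.
24 risers give 23 treads; going = 23 × 284 = 6532 mm.
Enclosure = 6532 + 1508 + 1445 = 9485 mm.

9485 mm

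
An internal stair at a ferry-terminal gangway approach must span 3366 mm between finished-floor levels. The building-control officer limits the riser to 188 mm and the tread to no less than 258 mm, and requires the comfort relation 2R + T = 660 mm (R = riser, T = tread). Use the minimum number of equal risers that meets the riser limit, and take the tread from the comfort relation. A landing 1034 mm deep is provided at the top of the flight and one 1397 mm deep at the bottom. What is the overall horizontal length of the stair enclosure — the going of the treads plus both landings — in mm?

7293 mm

3366 / 188 = 17.904 → round up to 18 risers.
R = 3366 ÷ 18 = 187 mm.
T = 660 − 2·187 = 286 mm, which satisfies the 258 mm minimum.
Going = (18 − 1) × 286 = 4862 mm.
Enclosure = 4862 + 1034 + 1397 = 7293 mm.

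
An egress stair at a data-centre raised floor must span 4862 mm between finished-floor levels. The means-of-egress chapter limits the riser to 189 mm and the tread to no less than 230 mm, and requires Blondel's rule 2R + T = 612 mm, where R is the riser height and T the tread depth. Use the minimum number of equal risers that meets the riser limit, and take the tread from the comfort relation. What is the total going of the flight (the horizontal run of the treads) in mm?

⌈4862/189⌉ = 26 risers.
R = 4862 ÷ 26 = 187 mm.
From 2R + T = 612: T = 612 − 374 = 238 mm.
Treads = 26 − 1 = 25; going = 25 × 238 = 5950 mm.

5950 mm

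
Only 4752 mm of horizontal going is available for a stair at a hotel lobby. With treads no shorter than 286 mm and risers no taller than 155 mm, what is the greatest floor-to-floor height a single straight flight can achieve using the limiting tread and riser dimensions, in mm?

4752 / 286 = 16.62, so 16 treads fit.
Risers = treads + 1 = 17.
Maximum height = 17 × 155 = 2635 mm.

2635 mm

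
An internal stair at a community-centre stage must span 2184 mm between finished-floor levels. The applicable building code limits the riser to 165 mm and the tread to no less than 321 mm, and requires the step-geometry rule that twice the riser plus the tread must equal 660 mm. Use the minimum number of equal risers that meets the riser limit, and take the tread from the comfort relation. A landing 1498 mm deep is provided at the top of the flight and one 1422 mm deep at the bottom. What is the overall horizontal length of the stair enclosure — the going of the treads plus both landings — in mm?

7444 mm

⌈2184/165⌉ = 14 risers.
R = 2184 ÷ 14 = 156 mm.
From 2R + T = 660: T = 660 − 312 = 348 mm.
14 risers give 13 treads; going = 13 × 348 = 4524 mm.
Add landings: 4524 + 1498 + 1422 = 7444 mm.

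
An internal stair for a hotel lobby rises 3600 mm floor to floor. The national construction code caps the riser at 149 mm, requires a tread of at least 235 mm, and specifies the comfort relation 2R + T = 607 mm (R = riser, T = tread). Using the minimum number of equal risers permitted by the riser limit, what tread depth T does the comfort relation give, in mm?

At most 149 each: 3600/149 = 24.16, giving 25 risers.
Riser R = 3600 / 25 = 144 mm, within the 149 mm limit.
From 2R + T = 607: T = 607 − 288 = 319 mm.

319 mm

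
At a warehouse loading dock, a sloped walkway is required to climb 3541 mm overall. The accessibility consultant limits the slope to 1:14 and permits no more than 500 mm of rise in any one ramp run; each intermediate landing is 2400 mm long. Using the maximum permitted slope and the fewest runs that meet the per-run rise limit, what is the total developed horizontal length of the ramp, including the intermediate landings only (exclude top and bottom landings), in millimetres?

66374 mm

3541 / 500 = 7.08, so 8 ramp runs are needed. That means 7 intermediate landings.
Horizontal run for 3541 mm of rise at 1:14 is 3541 × 14 = 49574 mm.
Intermediate landings: 7 × 2400 = 16800 mm.
Developed length = 49574 + 16800 = 66374 mm.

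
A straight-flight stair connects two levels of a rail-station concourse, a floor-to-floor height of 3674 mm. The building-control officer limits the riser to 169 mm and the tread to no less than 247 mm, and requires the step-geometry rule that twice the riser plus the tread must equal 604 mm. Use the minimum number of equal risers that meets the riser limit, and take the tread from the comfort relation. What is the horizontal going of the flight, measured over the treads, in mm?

5670 mm

At most 169 each: 3674/169 = 21.74, giving 22 risers.
R = 3674 ÷ 22 = 167 mm.
Tread T = 604 − 2 × 167 = 270 mm (≥ 247 mm).
Treads = 22 − 1 = 21; going = 21 × 270 = 5670 mm.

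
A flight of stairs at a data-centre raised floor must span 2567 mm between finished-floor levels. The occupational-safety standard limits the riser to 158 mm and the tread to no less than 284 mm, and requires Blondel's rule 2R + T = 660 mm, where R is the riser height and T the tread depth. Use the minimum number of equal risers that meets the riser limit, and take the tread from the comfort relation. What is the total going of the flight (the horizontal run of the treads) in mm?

5728 mm

2567 / 158 = 16.247 → round up to 17 risers.
Each riser is 2567/17 = 151 mm (≤ 158 mm).
Tread T = 660 − 2 × 151 = 358 mm (≥ 284 mm).
Going = (17 − 1) × 358 = 5728 mm.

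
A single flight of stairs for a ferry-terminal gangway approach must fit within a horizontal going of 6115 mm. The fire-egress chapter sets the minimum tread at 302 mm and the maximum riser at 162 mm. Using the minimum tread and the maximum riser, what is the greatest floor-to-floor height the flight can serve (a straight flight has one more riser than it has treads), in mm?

3402 mm

6115 / 302 = 20.25, so 20 treads fit.
Risers = treads + 1 = 21.
Maximum height = 21 × 162 = 3402 mm.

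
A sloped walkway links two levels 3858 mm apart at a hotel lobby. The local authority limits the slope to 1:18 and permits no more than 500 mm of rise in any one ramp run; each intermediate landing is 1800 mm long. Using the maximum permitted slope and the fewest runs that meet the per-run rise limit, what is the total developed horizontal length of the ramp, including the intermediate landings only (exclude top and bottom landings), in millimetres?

82044 mm

3858 / 500 = 7.72, so 8 ramp runs are needed. That means 7 intermediate landings.
Horizontal run for 3858 mm of rise at 1:18 is 3858 × 18 = 69444 mm.
Intermediate landings: 7 × 1800 = 12600 mm.
Developed length = 69444 + 12600 = 82044 mm.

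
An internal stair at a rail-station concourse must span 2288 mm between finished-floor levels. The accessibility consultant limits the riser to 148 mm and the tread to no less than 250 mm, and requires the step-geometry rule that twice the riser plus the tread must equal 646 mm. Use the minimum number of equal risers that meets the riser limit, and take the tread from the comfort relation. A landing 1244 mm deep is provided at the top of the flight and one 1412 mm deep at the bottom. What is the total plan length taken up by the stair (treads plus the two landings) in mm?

8056 mm

2288 / 148 = 15.46, so 16 risers are needed.
Each riser is 2288/16 = 143 mm (≤ 148 mm).
From 2R + T = 646: T = 646 − 286 = 360 mm.
16 risers give 15 treads; going = 15 × 360 = 5400 mm.
Enclosure = 5400 + 1244 + 1412 = 8056 mm.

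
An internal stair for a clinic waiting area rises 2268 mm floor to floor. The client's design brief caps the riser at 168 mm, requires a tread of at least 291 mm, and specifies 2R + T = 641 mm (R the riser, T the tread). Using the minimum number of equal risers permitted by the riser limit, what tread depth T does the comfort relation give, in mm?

⌈2268/168⌉ = 14 risers.
R = 2268 ÷ 14 = 162 mm.
Tread T = 641 − 2 × 162 = 317 mm (≥ 291 mm).

317 mm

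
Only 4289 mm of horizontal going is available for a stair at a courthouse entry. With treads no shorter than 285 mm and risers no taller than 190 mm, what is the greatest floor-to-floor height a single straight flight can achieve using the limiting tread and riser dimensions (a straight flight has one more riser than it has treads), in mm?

4289 / 285 = 15.05, so 15 treads fit.
Risers = treads + 1 = 16.
Maximum height = 16 × 190 = 3040 mm.

3040 mm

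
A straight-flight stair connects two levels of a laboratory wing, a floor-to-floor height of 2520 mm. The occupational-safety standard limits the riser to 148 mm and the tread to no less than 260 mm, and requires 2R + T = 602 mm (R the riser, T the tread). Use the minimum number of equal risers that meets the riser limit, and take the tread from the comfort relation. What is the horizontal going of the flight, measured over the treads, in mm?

2520 / 148 = 17.027 → round up to 18 risers.
R = 2520 ÷ 18 = 140 mm.
Tread T = 602 − 2 × 140 = 322 mm (≥ 260 mm).
Treads = 18 − 1 = 17; going = 17 × 322 = 5474 mm.

5474 mm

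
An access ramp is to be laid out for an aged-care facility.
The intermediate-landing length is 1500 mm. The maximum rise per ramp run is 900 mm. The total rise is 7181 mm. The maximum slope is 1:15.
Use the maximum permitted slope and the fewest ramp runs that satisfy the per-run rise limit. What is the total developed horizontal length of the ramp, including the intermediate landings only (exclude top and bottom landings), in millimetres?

⌈7181/900⌉ = 8 ramp runs. That means 7 intermediate landings.
Ramp run (horizontal) at 1:15: 7181 × 15 = 107715 mm.
Intermediate landings: 7 × 1500 = 10500 mm.
Developed length = 107715 + 10500 = 118215 mm.

118215 mm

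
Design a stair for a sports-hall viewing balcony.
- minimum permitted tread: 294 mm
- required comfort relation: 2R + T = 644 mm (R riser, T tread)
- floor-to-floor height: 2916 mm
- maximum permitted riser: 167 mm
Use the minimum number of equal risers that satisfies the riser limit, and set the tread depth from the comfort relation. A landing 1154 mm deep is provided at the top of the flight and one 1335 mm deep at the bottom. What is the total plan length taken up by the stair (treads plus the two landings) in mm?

7929 mm

2916 / 167 = 17.46, so 18 risers are needed.
Riser R = 2916 / 18 = 162 mm, within the 167 mm limit.
T = 644 − 2·162 = 320 mm, which satisfies the 294 mm minimum.
Treads = 18 − 1 = 17; going = 17 × 320 = 5440 mm.
Enclosure = 5440 + 1154 + 1335 = 7929 mm.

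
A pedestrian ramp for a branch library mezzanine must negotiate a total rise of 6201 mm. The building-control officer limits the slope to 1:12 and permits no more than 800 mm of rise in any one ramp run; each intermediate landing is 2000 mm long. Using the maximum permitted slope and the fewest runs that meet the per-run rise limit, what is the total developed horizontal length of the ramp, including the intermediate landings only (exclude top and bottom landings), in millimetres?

88412 mm

⌈6201/800⌉ = 8 ramp runs. That means 7 intermediate landings.
Horizontal run for 6201 mm of rise at 1:12 is 6201 × 12 = 74412 mm.
Intermediate landings: 7 × 2000 = 14000 mm.
Total developed length = 74412 + 14000 = 88412 mm.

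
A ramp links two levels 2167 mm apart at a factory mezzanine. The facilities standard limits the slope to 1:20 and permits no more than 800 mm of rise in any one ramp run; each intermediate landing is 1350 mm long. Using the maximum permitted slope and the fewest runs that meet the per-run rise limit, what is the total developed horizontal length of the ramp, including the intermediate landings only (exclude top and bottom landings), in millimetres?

⌈2167/800⌉ = 3 ramp runs. That means 2 intermediate landings.
Horizontal run for 2167 mm of rise at 1:20 is 2167 × 20 = 43340 mm.
2 intermediate landings contribute 2 × 1350 = 2700 mm.
Developed length = 43340 + 2700 = 46040 mm.

46040 mm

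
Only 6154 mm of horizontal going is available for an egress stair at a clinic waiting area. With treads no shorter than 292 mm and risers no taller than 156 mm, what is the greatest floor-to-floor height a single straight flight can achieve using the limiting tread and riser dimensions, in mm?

3432 mm

6154 / 292 = 21.08, so 21 treads fit.
Risers = treads + 1 = 22.
Maximum height = 22 × 156 = 3432 mm.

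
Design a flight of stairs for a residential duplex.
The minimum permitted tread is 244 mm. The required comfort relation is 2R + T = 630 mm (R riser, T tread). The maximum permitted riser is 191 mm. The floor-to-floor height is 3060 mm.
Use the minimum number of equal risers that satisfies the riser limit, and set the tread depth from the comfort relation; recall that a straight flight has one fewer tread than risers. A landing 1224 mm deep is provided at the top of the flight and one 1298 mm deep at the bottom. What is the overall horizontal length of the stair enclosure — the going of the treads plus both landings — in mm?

3060 / 191 = 16.02, so 17 risers are needed.
Riser R = 3060 / 17 = 180 mm, within the 191 mm limit.
From 2R + T = 630: T = 630 − 360 = 270 mm.
17 risers give 16 treads; going = 16 × 270 = 4320 mm.
Enclosure = 4320 + 1224 + 1298 = 6842 mm.

6842 mm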